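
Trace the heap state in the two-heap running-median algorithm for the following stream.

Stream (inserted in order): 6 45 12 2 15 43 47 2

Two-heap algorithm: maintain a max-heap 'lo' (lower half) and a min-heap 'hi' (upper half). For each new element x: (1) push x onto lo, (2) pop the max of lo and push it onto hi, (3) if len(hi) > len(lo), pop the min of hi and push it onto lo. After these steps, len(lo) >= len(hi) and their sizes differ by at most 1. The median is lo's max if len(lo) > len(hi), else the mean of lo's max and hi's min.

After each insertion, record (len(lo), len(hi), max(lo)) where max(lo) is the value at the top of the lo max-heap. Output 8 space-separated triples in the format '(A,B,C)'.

Step 1: insert 6 -> lo=[6] hi=[] -> (len(lo)=1, len(hi)=0, max(lo)=6)
Step 2: insert 45 -> lo=[6] hi=[45] -> (len(lo)=1, len(hi)=1, max(lo)=6)
Step 3: insert 12 -> lo=[6, 12] hi=[45] -> (len(lo)=2, len(hi)=1, max(lo)=12)
Step 4: insert 2 -> lo=[2, 6] hi=[12, 45] -> (len(lo)=2, len(hi)=2, max(lo)=6)
Step 5: insert 15 -> lo=[2, 6, 12] hi=[15, 45] -> (len(lo)=3, len(hi)=2, max(lo)=12)
Step 6: insert 43 -> lo=[2, 6, 12] hi=[15, 43, 45] -> (len(lo)=3, len(hi)=3, max(lo)=12)
Step 7: insert 47 -> lo=[2, 6, 12, 15] hi=[43, 45, 47] -> (len(lo)=4, len(hi)=3, max(lo)=15)
Step 8: insert 2 -> lo=[2, 2, 6, 12] hi=[15, 43, 45, 47] -> (len(lo)=4, len(hi)=4, max(lo)=12)

Answer: (1,0,6) (1,1,6) (2,1,12) (2,2,6) (3,2,12) (3,3,12) (4,3,15) (4,4,12)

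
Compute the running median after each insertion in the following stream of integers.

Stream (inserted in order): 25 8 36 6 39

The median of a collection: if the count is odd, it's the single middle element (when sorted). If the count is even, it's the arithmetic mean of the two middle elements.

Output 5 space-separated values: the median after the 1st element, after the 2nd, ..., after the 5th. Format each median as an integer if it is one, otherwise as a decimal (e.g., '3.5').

Answer: 25 16.5 25 16.5 25

Derivation:
Step 1: insert 25 -> lo=[25] (size 1, max 25) hi=[] (size 0) -> median=25
Step 2: insert 8 -> lo=[8] (size 1, max 8) hi=[25] (size 1, min 25) -> median=16.5
Step 3: insert 36 -> lo=[8, 25] (size 2, max 25) hi=[36] (size 1, min 36) -> median=25
Step 4: insert 6 -> lo=[6, 8] (size 2, max 8) hi=[25, 36] (size 2, min 25) -> median=16.5
Step 5: insert 39 -> lo=[6, 8, 25] (size 3, max 25) hi=[36, 39] (size 2, min 36) -> median=25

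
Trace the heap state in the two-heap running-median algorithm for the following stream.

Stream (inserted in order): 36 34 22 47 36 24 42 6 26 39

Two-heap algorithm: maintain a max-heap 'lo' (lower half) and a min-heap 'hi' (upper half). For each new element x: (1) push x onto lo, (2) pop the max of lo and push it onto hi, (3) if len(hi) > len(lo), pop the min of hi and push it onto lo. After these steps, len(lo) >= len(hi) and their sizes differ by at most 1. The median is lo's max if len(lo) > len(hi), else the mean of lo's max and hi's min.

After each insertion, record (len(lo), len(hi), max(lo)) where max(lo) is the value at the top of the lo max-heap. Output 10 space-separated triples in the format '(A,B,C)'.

Answer: (1,0,36) (1,1,34) (2,1,34) (2,2,34) (3,2,36) (3,3,34) (4,3,36) (4,4,34) (5,4,34) (5,5,34)

Derivation:
Step 1: insert 36 -> lo=[36] hi=[] -> (len(lo)=1, len(hi)=0, max(lo)=36)
Step 2: insert 34 -> lo=[34] hi=[36] -> (len(lo)=1, len(hi)=1, max(lo)=34)
Step 3: insert 22 -> lo=[22, 34] hi=[36] -> (len(lo)=2, len(hi)=1, max(lo)=34)
Step 4: insert 47 -> lo=[22, 34] hi=[36, 47] -> (len(lo)=2, len(hi)=2, max(lo)=34)
Step 5: insert 36 -> lo=[22, 34, 36] hi=[36, 47] -> (len(lo)=3, len(hi)=2, max(lo)=36)
Step 6: insert 24 -> lo=[22, 24, 34] hi=[36, 36, 47] -> (len(lo)=3, len(hi)=3, max(lo)=34)
Step 7: insert 42 -> lo=[22, 24, 34, 36] hi=[36, 42, 47] -> (len(lo)=4, len(hi)=3, max(lo)=36)
Step 8: insert 6 -> lo=[6, 22, 24, 34] hi=[36, 36, 42, 47] -> (len(lo)=4, len(hi)=4, max(lo)=34)
Step 9: insert 26 -> lo=[6, 22, 24, 26, 34] hi=[36, 36, 42, 47] -> (len(lo)=5, len(hi)=4, max(lo)=34)
Step 10: insert 39 -> lo=[6, 22, 24, 26, 34] hi=[36, 36, 39, 42, 47] -> (len(lo)=5, len(hi)=5, max(lo)=34)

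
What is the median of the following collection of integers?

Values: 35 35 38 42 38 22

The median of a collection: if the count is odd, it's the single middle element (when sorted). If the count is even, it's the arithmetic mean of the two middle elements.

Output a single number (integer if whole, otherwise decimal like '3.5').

Step 1: insert 35 -> lo=[35] (size 1, max 35) hi=[] (size 0) -> median=35
Step 2: insert 35 -> lo=[35] (size 1, max 35) hi=[35] (size 1, min 35) -> median=35
Step 3: insert 38 -> lo=[35, 35] (size 2, max 35) hi=[38] (size 1, min 38) -> median=35
Step 4: insert 42 -> lo=[35, 35] (size 2, max 35) hi=[38, 42] (size 2, min 38) -> median=36.5
Step 5: insert 38 -> lo=[35, 35, 38] (size 3, max 38) hi=[38, 42] (size 2, min 38) -> median=38
Step 6: insert 22 -> lo=[22, 35, 35] (size 3, max 35) hi=[38, 38, 42] (size 3, min 38) -> median=36.5

Answer: 36.5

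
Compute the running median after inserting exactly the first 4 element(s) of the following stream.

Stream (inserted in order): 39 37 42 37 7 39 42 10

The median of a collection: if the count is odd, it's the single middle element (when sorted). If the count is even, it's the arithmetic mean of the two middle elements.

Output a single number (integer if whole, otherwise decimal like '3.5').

Step 1: insert 39 -> lo=[39] (size 1, max 39) hi=[] (size 0) -> median=39
Step 2: insert 37 -> lo=[37] (size 1, max 37) hi=[39] (size 1, min 39) -> median=38
Step 3: insert 42 -> lo=[37, 39] (size 2, max 39) hi=[42] (size 1, min 42) -> median=39
Step 4: insert 37 -> lo=[37, 37] (size 2, max 37) hi=[39, 42] (size 2, min 39) -> median=38

Answer: 38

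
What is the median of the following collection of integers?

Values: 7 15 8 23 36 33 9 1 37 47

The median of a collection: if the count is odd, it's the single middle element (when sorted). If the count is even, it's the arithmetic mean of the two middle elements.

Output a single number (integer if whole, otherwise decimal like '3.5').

Step 1: insert 7 -> lo=[7] (size 1, max 7) hi=[] (size 0) -> median=7
Step 2: insert 15 -> lo=[7] (size 1, max 7) hi=[15] (size 1, min 15) -> median=11
Step 3: insert 8 -> lo=[7, 8] (size 2, max 8) hi=[15] (size 1, min 15) -> median=8
Step 4: insert 23 -> lo=[7, 8] (size 2, max 8) hi=[15, 23] (size 2, min 15) -> median=11.5
Step 5: insert 36 -> lo=[7, 8, 15] (size 3, max 15) hi=[23, 36] (size 2, min 23) -> median=15
Step 6: insert 33 -> lo=[7, 8, 15] (size 3, max 15) hi=[23, 33, 36] (size 3, min 23) -> median=19
Step 7: insert 9 -> lo=[7, 8, 9, 15] (size 4, max 15) hi=[23, 33, 36] (size 3, min 23) -> median=15
Step 8: insert 1 -> lo=[1, 7, 8, 9] (size 4, max 9) hi=[15, 23, 33, 36] (size 4, min 15) -> median=12
Step 9: insert 37 -> lo=[1, 7, 8, 9, 15] (size 5, max 15) hi=[23, 33, 36, 37] (size 4, min 23) -> median=15
Step 10: insert 47 -> lo=[1, 7, 8, 9, 15] (size 5, max 15) hi=[23, 33, 36, 37, 47] (size 5, min 23) -> median=19

Answer: 19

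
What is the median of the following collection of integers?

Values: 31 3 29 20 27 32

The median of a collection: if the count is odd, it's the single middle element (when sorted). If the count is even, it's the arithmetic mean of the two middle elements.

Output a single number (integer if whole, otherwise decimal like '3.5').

Answer: 28

Derivation:
Step 1: insert 31 -> lo=[31] (size 1, max 31) hi=[] (size 0) -> median=31
Step 2: insert 3 -> lo=[3] (size 1, max 3) hi=[31] (size 1, min 31) -> median=17
Step 3: insert 29 -> lo=[3, 29] (size 2, max 29) hi=[31] (size 1, min 31) -> median=29
Step 4: insert 20 -> lo=[3, 20] (size 2, max 20) hi=[29, 31] (size 2, min 29) -> median=24.5
Step 5: insert 27 -> lo=[3, 20, 27] (size 3, max 27) hi=[29, 31] (size 2, min 29) -> median=27
Step 6: insert 32 -> lo=[3, 20, 27] (size 3, max 27) hi=[29, 31, 32] (size 3, min 29) -> median=28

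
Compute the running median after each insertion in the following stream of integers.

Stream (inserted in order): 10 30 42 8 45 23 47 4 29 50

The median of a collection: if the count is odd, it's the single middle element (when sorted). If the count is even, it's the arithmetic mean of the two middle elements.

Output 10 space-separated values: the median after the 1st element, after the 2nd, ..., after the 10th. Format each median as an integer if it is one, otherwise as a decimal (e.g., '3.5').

Step 1: insert 10 -> lo=[10] (size 1, max 10) hi=[] (size 0) -> median=10
Step 2: insert 30 -> lo=[10] (size 1, max 10) hi=[30] (size 1, min 30) -> median=20
Step 3: insert 42 -> lo=[10, 30] (size 2, max 30) hi=[42] (size 1, min 42) -> median=30
Step 4: insert 8 -> lo=[8, 10] (size 2, max 10) hi=[30, 42] (size 2, min 30) -> median=20
Step 5: insert 45 -> lo=[8, 10, 30] (size 3, max 30) hi=[42, 45] (size 2, min 42) -> median=30
Step 6: insert 23 -> lo=[8, 10, 23] (size 3, max 23) hi=[30, 42, 45] (size 3, min 30) -> median=26.5
Step 7: insert 47 -> lo=[8, 10, 23, 30] (size 4, max 30) hi=[42, 45, 47] (size 3, min 42) -> median=30
Step 8: insert 4 -> lo=[4, 8, 10, 23] (size 4, max 23) hi=[30, 42, 45, 47] (size 4, min 30) -> median=26.5
Step 9: insert 29 -> lo=[4, 8, 10, 23, 29] (size 5, max 29) hi=[30, 42, 45, 47] (size 4, min 30) -> median=29
Step 10: insert 50 -> lo=[4, 8, 10, 23, 29] (size 5, max 29) hi=[30, 42, 45, 47, 50] (size 5, min 30) -> median=29.5

Answer: 10 20 30 20 30 26.5 30 26.5 29 29.5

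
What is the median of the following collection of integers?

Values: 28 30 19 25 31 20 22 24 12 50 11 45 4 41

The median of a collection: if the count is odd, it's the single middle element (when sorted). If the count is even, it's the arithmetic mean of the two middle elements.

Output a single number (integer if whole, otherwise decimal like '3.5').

Answer: 24.5

Derivation:
Step 1: insert 28 -> lo=[28] (size 1, max 28) hi=[] (size 0) -> median=28
Step 2: insert 30 -> lo=[28] (size 1, max 28) hi=[30] (size 1, min 30) -> median=29
Step 3: insert 19 -> lo=[19, 28] (size 2, max 28) hi=[30] (size 1, min 30) -> median=28
Step 4: insert 25 -> lo=[19, 25] (size 2, max 25) hi=[28, 30] (size 2, min 28) -> median=26.5
Step 5: insert 31 -> lo=[19, 25, 28] (size 3, max 28) hi=[30, 31] (size 2, min 30) -> median=28
Step 6: insert 20 -> lo=[19, 20, 25] (size 3, max 25) hi=[28, 30, 31] (size 3, min 28) -> median=26.5
Step 7: insert 22 -> lo=[19, 20, 22, 25] (size 4, max 25) hi=[28, 30, 31] (size 3, min 28) -> median=25
Step 8: insert 24 -> lo=[19, 20, 22, 24] (size 4, max 24) hi=[25, 28, 30, 31] (size 4, min 25) -> median=24.5
Step 9: insert 12 -> lo=[12, 19, 20, 22, 24] (size 5, max 24) hi=[25, 28, 30, 31] (size 4, min 25) -> median=24
Step 10: insert 50 -> lo=[12, 19, 20, 22, 24] (size 5, max 24) hi=[25, 28, 30, 31, 50] (size 5, min 25) -> median=24.5
Step 11: insert 11 -> lo=[11, 12, 19, 20, 22, 24] (size 6, max 24) hi=[25, 28, 30, 31, 50] (size 5, min 25) -> median=24
Step 12: insert 45 -> lo=[11, 12, 19, 20, 22, 24] (size 6, max 24) hi=[25, 28, 30, 31, 45, 50] (size 6, min 25) -> median=24.5
Step 13: insert 4 -> lo=[4, 11, 12, 19, 20, 22, 24] (size 7, max 24) hi=[25, 28, 30, 31, 45, 50] (size 6, min 25) -> median=24
Step 14: insert 41 -> lo=[4, 11, 12, 19, 20, 22, 24] (size 7, max 24) hi=[25, 28, 30, 31, 41, 45, 50] (size 7, min 25) -> median=24.5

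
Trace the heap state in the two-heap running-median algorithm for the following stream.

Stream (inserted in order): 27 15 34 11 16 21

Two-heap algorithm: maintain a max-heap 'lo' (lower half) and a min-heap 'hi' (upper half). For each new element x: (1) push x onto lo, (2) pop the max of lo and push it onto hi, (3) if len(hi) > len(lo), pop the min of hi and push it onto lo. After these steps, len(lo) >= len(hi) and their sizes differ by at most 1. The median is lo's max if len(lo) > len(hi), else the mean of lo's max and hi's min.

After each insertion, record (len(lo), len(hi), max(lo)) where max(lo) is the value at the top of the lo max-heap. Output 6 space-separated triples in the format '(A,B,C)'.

Answer: (1,0,27) (1,1,15) (2,1,27) (2,2,15) (3,2,16) (3,3,16)

Derivation:
Step 1: insert 27 -> lo=[27] hi=[] -> (len(lo)=1, len(hi)=0, max(lo)=27)
Step 2: insert 15 -> lo=[15] hi=[27] -> (len(lo)=1, len(hi)=1, max(lo)=15)
Step 3: insert 34 -> lo=[15, 27] hi=[34] -> (len(lo)=2, len(hi)=1, max(lo)=27)
Step 4: insert 11 -> lo=[11, 15] hi=[27, 34] -> (len(lo)=2, len(hi)=2, max(lo)=15)
Step 5: insert 16 -> lo=[11, 15, 16] hi=[27, 34] -> (len(lo)=3, len(hi)=2, max(lo)=16)
Step 6: insert 21 -> lo=[11, 15, 16] hi=[21, 27, 34] -> (len(lo)=3, len(hi)=3, max(lo)=16)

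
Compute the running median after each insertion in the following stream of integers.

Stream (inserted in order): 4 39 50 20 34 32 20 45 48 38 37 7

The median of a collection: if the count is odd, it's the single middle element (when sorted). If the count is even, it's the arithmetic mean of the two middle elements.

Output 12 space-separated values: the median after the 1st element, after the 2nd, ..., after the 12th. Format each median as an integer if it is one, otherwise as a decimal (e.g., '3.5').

Answer: 4 21.5 39 29.5 34 33 32 33 34 36 37 35.5

Derivation:
Step 1: insert 4 -> lo=[4] (size 1, max 4) hi=[] (size 0) -> median=4
Step 2: insert 39 -> lo=[4] (size 1, max 4) hi=[39] (size 1, min 39) -> median=21.5
Step 3: insert 50 -> lo=[4, 39] (size 2, max 39) hi=[50] (size 1, min 50) -> median=39
Step 4: insert 20 -> lo=[4, 20] (size 2, max 20) hi=[39, 50] (size 2, min 39) -> median=29.5
Step 5: insert 34 -> lo=[4, 20, 34] (size 3, max 34) hi=[39, 50] (size 2, min 39) -> median=34
Step 6: insert 32 -> lo=[4, 20, 32] (size 3, max 32) hi=[34, 39, 50] (size 3, min 34) -> median=33
Step 7: insert 20 -> lo=[4, 20, 20, 32] (size 4, max 32) hi=[34, 39, 50] (size 3, min 34) -> median=32
Step 8: insert 45 -> lo=[4, 20, 20, 32] (size 4, max 32) hi=[34, 39, 45, 50] (size 4, min 34) -> median=33
Step 9: insert 48 -> lo=[4, 20, 20, 32, 34] (size 5, max 34) hi=[39, 45, 48, 50] (size 4, min 39) -> median=34
Step 10: insert 38 -> lo=[4, 20, 20, 32, 34] (size 5, max 34) hi=[38, 39, 45, 48, 50] (size 5, min 38) -> median=36
Step 11: insert 37 -> lo=[4, 20, 20, 32, 34, 37] (size 6, max 37) hi=[38, 39, 45, 48, 50] (size 5, min 38) -> median=37
Step 12: insert 7 -> lo=[4, 7, 20, 20, 32, 34] (size 6, max 34) hi=[37, 38, 39, 45, 48, 50] (size 6, min 37) -> median=35.5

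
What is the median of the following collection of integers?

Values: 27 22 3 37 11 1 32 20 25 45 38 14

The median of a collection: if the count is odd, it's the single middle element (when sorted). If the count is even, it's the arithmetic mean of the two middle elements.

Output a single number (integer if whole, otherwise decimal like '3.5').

Step 1: insert 27 -> lo=[27] (size 1, max 27) hi=[] (size 0) -> median=27
Step 2: insert 22 -> lo=[22] (size 1, max 22) hi=[27] (size 1, min 27) -> median=24.5
Step 3: insert 3 -> lo=[3, 22] (size 2, max 22) hi=[27] (size 1, min 27) -> median=22
Step 4: insert 37 -> lo=[3, 22] (size 2, max 22) hi=[27, 37] (size 2, min 27) -> median=24.5
Step 5: insert 11 -> lo=[3, 11, 22] (size 3, max 22) hi=[27, 37] (size 2, min 27) -> median=22
Step 6: insert 1 -> lo=[1, 3, 11] (size 3, max 11) hi=[22, 27, 37] (size 3, min 22) -> median=16.5
Step 7: insert 32 -> lo=[1, 3, 11, 22] (size 4, max 22) hi=[27, 32, 37] (size 3, min 27) -> median=22
Step 8: insert 20 -> lo=[1, 3, 11, 20] (size 4, max 20) hi=[22, 27, 32, 37] (size 4, min 22) -> median=21
Step 9: insert 25 -> lo=[1, 3, 11, 20, 22] (size 5, max 22) hi=[25, 27, 32, 37] (size 4, min 25) -> median=22
Step 10: insert 45 -> lo=[1, 3, 11, 20, 22] (size 5, max 22) hi=[25, 27, 32, 37, 45] (size 5, min 25) -> median=23.5
Step 11: insert 38 -> lo=[1, 3, 11, 20, 22, 25] (size 6, max 25) hi=[27, 32, 37, 38, 45] (size 5, min 27) -> median=25
Step 12: insert 14 -> lo=[1, 3, 11, 14, 20, 22] (size 6, max 22) hi=[25, 27, 32, 37, 38, 45] (size 6, min 25) -> median=23.5

Answer: 23.5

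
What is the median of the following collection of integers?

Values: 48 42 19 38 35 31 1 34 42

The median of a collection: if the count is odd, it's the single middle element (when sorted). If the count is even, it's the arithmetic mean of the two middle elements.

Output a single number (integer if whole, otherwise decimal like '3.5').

Step 1: insert 48 -> lo=[48] (size 1, max 48) hi=[] (size 0) -> median=48
Step 2: insert 42 -> lo=[42] (size 1, max 42) hi=[48] (size 1, min 48) -> median=45
Step 3: insert 19 -> lo=[19, 42] (size 2, max 42) hi=[48] (size 1, min 48) -> median=42
Step 4: insert 38 -> lo=[19, 38] (size 2, max 38) hi=[42, 48] (size 2, min 42) -> median=40
Step 5: insert 35 -> lo=[19, 35, 38] (size 3, max 38) hi=[42, 48] (size 2, min 42) -> median=38
Step 6: insert 31 -> lo=[19, 31, 35] (size 3, max 35) hi=[38, 42, 48] (size 3, min 38) -> median=36.5
Step 7: insert 1 -> lo=[1, 19, 31, 35] (size 4, max 35) hi=[38, 42, 48] (size 3, min 38) -> median=35
Step 8: insert 34 -> lo=[1, 19, 31, 34] (size 4, max 34) hi=[35, 38, 42, 48] (size 4, min 35) -> median=34.5
Step 9: insert 42 -> lo=[1, 19, 31, 34, 35] (size 5, max 35) hi=[38, 42, 42, 48] (size 4, min 38) -> median=35

Answer: 35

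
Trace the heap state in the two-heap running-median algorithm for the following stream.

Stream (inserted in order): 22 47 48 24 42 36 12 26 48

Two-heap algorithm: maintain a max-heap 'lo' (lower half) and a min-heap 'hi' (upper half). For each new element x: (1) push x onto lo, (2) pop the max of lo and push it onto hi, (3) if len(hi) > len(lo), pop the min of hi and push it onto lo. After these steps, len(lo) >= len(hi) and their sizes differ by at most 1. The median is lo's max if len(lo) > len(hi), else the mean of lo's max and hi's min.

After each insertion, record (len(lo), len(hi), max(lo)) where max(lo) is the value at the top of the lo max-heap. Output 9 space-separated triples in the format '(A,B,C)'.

Step 1: insert 22 -> lo=[22] hi=[] -> (len(lo)=1, len(hi)=0, max(lo)=22)
Step 2: insert 47 -> lo=[22] hi=[47] -> (len(lo)=1, len(hi)=1, max(lo)=22)
Step 3: insert 48 -> lo=[22, 47] hi=[48] -> (len(lo)=2, len(hi)=1, max(lo)=47)
Step 4: insert 24 -> lo=[22, 24] hi=[47, 48] -> (len(lo)=2, len(hi)=2, max(lo)=24)
Step 5: insert 42 -> lo=[22, 24, 42] hi=[47, 48] -> (len(lo)=3, len(hi)=2, max(lo)=42)
Step 6: insert 36 -> lo=[22, 24, 36] hi=[42, 47, 48] -> (len(lo)=3, len(hi)=3, max(lo)=36)
Step 7: insert 12 -> lo=[12, 22, 24, 36] hi=[42, 47, 48] -> (len(lo)=4, len(hi)=3, max(lo)=36)
Step 8: insert 26 -> lo=[12, 22, 24, 26] hi=[36, 42, 47, 48] -> (len(lo)=4, len(hi)=4, max(lo)=26)
Step 9: insert 48 -> lo=[12, 22, 24, 26, 36] hi=[42, 47, 48, 48] -> (len(lo)=5, len(hi)=4, max(lo)=36)

Answer: (1,0,22) (1,1,22) (2,1,47) (2,2,24) (3,2,42) (3,3,36) (4,3,36) (4,4,26) (5,4,36)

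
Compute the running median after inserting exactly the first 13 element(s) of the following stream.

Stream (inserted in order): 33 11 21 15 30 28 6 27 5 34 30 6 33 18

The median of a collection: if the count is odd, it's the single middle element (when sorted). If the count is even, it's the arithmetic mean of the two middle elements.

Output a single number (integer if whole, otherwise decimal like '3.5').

Step 1: insert 33 -> lo=[33] (size 1, max 33) hi=[] (size 0) -> median=33
Step 2: insert 11 -> lo=[11] (size 1, max 11) hi=[33] (size 1, min 33) -> median=22
Step 3: insert 21 -> lo=[11, 21] (size 2, max 21) hi=[33] (size 1, min 33) -> median=21
Step 4: insert 15 -> lo=[11, 15] (size 2, max 15) hi=[21, 33] (size 2, min 21) -> median=18
Step 5: insert 30 -> lo=[11, 15, 21] (size 3, max 21) hi=[30, 33] (size 2, min 30) -> median=21
Step 6: insert 28 -> lo=[11, 15, 21] (size 3, max 21) hi=[28, 30, 33] (size 3, min 28) -> median=24.5
Step 7: insert 6 -> lo=[6, 11, 15, 21] (size 4, max 21) hi=[28, 30, 33] (size 3, min 28) -> median=21
Step 8: insert 27 -> lo=[6, 11, 15, 21] (size 4, max 21) hi=[27, 28, 30, 33] (size 4, min 27) -> median=24
Step 9: insert 5 -> lo=[5, 6, 11, 15, 21] (size 5, max 21) hi=[27, 28, 30, 33] (size 4, min 27) -> median=21
Step 10: insert 34 -> lo=[5, 6, 11, 15, 21] (size 5, max 21) hi=[27, 28, 30, 33, 34] (size 5, min 27) -> median=24
Step 11: insert 30 -> lo=[5, 6, 11, 15, 21, 27] (size 6, max 27) hi=[28, 30, 30, 33, 34] (size 5, min 28) -> median=27
Step 12: insert 6 -> lo=[5, 6, 6, 11, 15, 21] (size 6, max 21) hi=[27, 28, 30, 30, 33, 34] (size 6, min 27) -> median=24
Step 13: insert 33 -> lo=[5, 6, 6, 11, 15, 21, 27] (size 7, max 27) hi=[28, 30, 30, 33, 33, 34] (size 6, min 28) -> median=27

Answer: 27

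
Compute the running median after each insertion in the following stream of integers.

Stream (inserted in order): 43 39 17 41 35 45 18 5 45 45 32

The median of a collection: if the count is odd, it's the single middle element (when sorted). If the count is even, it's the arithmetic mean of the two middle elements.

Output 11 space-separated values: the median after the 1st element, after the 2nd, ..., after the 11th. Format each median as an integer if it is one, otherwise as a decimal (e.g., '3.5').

Answer: 43 41 39 40 39 40 39 37 39 40 39

Derivation:
Step 1: insert 43 -> lo=[43] (size 1, max 43) hi=[] (size 0) -> median=43
Step 2: insert 39 -> lo=[39] (size 1, max 39) hi=[43] (size 1, min 43) -> median=41
Step 3: insert 17 -> lo=[17, 39] (size 2, max 39) hi=[43] (size 1, min 43) -> median=39
Step 4: insert 41 -> lo=[17, 39] (size 2, max 39) hi=[41, 43] (size 2, min 41) -> median=40
Step 5: insert 35 -> lo=[17, 35, 39] (size 3, max 39) hi=[41, 43] (size 2, min 41) -> median=39
Step 6: insert 45 -> lo=[17, 35, 39] (size 3, max 39) hi=[41, 43, 45] (size 3, min 41) -> median=40
Step 7: insert 18 -> lo=[17, 18, 35, 39] (size 4, max 39) hi=[41, 43, 45] (size 3, min 41) -> median=39
Step 8: insert 5 -> lo=[5, 17, 18, 35] (size 4, max 35) hi=[39, 41, 43, 45] (size 4, min 39) -> median=37
Step 9: insert 45 -> lo=[5, 17, 18, 35, 39] (size 5, max 39) hi=[41, 43, 45, 45] (size 4, min 41) -> median=39
Step 10: insert 45 -> lo=[5, 17, 18, 35, 39] (size 5, max 39) hi=[41, 43, 45, 45, 45] (size 5, min 41) -> median=40
Step 11: insert 32 -> lo=[5, 17, 18, 32, 35, 39] (size 6, max 39) hi=[41, 43, 45, 45, 45] (size 5, min 41) -> median=39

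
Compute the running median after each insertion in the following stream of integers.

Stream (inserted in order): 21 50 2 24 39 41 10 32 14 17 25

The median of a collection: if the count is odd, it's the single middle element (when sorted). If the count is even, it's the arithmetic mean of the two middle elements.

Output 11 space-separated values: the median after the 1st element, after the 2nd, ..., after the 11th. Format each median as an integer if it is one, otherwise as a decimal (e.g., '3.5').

Step 1: insert 21 -> lo=[21] (size 1, max 21) hi=[] (size 0) -> median=21
Step 2: insert 50 -> lo=[21] (size 1, max 21) hi=[50] (size 1, min 50) -> median=35.5
Step 3: insert 2 -> lo=[2, 21] (size 2, max 21) hi=[50] (size 1, min 50) -> median=21
Step 4: insert 24 -> lo=[2, 21] (size 2, max 21) hi=[24, 50] (size 2, min 24) -> median=22.5
Step 5: insert 39 -> lo=[2, 21, 24] (size 3, max 24) hi=[39, 50] (size 2, min 39) -> median=24
Step 6: insert 41 -> lo=[2, 21, 24] (size 3, max 24) hi=[39, 41, 50] (size 3, min 39) -> median=31.5
Step 7: insert 10 -> lo=[2, 10, 21, 24] (size 4, max 24) hi=[39, 41, 50] (size 3, min 39) -> median=24
Step 8: insert 32 -> lo=[2, 10, 21, 24] (size 4, max 24) hi=[32, 39, 41, 50] (size 4, min 32) -> median=28
Step 9: insert 14 -> lo=[2, 10, 14, 21, 24] (size 5, max 24) hi=[32, 39, 41, 50] (size 4, min 32) -> median=24
Step 10: insert 17 -> lo=[2, 10, 14, 17, 21] (size 5, max 21) hi=[24, 32, 39, 41, 50] (size 5, min 24) -> median=22.5
Step 11: insert 25 -> lo=[2, 10, 14, 17, 21, 24] (size 6, max 24) hi=[25, 32, 39, 41, 50] (size 5, min 25) -> median=24

Answer: 21 35.5 21 22.5 24 31.5 24 28 24 22.5 24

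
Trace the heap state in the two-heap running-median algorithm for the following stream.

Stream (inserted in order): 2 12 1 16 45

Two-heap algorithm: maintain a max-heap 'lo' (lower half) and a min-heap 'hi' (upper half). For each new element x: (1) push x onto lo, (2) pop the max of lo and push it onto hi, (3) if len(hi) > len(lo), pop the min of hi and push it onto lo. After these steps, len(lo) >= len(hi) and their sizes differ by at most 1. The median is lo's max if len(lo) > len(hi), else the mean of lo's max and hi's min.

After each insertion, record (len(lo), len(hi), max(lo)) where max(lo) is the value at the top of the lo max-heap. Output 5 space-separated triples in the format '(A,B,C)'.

Answer: (1,0,2) (1,1,2) (2,1,2) (2,2,2) (3,2,12)

Derivation:
Step 1: insert 2 -> lo=[2] hi=[] -> (len(lo)=1, len(hi)=0, max(lo)=2)
Step 2: insert 12 -> lo=[2] hi=[12] -> (len(lo)=1, len(hi)=1, max(lo)=2)
Step 3: insert 1 -> lo=[1, 2] hi=[12] -> (len(lo)=2, len(hi)=1, max(lo)=2)
Step 4: insert 16 -> lo=[1, 2] hi=[12, 16] -> (len(lo)=2, len(hi)=2, max(lo)=2)
Step 5: insert 45 -> lo=[1, 2, 12] hi=[16, 45] -> (len(lo)=3, len(hi)=2, max(lo)=12)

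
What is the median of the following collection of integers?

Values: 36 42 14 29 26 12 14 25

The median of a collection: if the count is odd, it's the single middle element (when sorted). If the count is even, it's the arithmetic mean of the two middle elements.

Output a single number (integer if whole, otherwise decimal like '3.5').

Answer: 25.5

Derivation:
Step 1: insert 36 -> lo=[36] (size 1, max 36) hi=[] (size 0) -> median=36
Step 2: insert 42 -> lo=[36] (size 1, max 36) hi=[42] (size 1, min 42) -> median=39
Step 3: insert 14 -> lo=[14, 36] (size 2, max 36) hi=[42] (size 1, min 42) -> median=36
Step 4: insert 29 -> lo=[14, 29] (size 2, max 29) hi=[36, 42] (size 2, min 36) -> median=32.5
Step 5: insert 26 -> lo=[14, 26, 29] (size 3, max 29) hi=[36, 42] (size 2, min 36) -> median=29
Step 6: insert 12 -> lo=[12, 14, 26] (size 3, max 26) hi=[29, 36, 42] (size 3, min 29) -> median=27.5
Step 7: insert 14 -> lo=[12, 14, 14, 26] (size 4, max 26) hi=[29, 36, 42] (size 3, min 29) -> median=26
Step 8: insert 25 -> lo=[12, 14, 14, 25] (size 4, max 25) hi=[26, 29, 36, 42] (size 4, min 26) -> median=25.5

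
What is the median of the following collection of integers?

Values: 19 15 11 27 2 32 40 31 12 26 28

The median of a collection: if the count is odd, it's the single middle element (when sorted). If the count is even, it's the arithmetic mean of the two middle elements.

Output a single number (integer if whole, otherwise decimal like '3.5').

Answer: 26

Derivation:
Step 1: insert 19 -> lo=[19] (size 1, max 19) hi=[] (size 0) -> median=19
Step 2: insert 15 -> lo=[15] (size 1, max 15) hi=[19] (size 1, min 19) -> median=17
Step 3: insert 11 -> lo=[11, 15] (size 2, max 15) hi=[19] (size 1, min 19) -> median=15
Step 4: insert 27 -> lo=[11, 15] (size 2, max 15) hi=[19, 27] (size 2, min 19) -> median=17
Step 5: insert 2 -> lo=[2, 11, 15] (size 3, max 15) hi=[19, 27] (size 2, min 19) -> median=15
Step 6: insert 32 -> lo=[2, 11, 15] (size 3, max 15) hi=[19, 27, 32] (size 3, min 19) -> median=17
Step 7: insert 40 -> lo=[2, 11, 15, 19] (size 4, max 19) hi=[27, 32, 40] (size 3, min 27) -> median=19
Step 8: insert 31 -> lo=[2, 11, 15, 19] (size 4, max 19) hi=[27, 31, 32, 40] (size 4, min 27) -> median=23
Step 9: insert 12 -> lo=[2, 11, 12, 15, 19] (size 5, max 19) hi=[27, 31, 32, 40] (size 4, min 27) -> median=19
Step 10: insert 26 -> lo=[2, 11, 12, 15, 19] (size 5, max 19) hi=[26, 27, 31, 32, 40] (size 5, min 26) -> median=22.5
Step 11: insert 28 -> lo=[2, 11, 12, 15, 19, 26] (size 6, max 26) hi=[27, 28, 31, 32, 40] (size 5, min 27) -> median=26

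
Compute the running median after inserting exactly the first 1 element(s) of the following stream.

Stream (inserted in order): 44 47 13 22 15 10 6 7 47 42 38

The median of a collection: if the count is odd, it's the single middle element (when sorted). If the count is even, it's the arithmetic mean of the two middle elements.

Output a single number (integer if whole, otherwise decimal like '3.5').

Answer: 44

Derivation:
Step 1: insert 44 -> lo=[44] (size 1, max 44) hi=[] (size 0) -> median=44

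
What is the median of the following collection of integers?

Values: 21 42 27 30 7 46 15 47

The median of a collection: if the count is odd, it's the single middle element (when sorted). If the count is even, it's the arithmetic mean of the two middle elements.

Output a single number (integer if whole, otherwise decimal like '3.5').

Answer: 28.5

Derivation:
Step 1: insert 21 -> lo=[21] (size 1, max 21) hi=[] (size 0) -> median=21
Step 2: insert 42 -> lo=[21] (size 1, max 21) hi=[42] (size 1, min 42) -> median=31.5
Step 3: insert 27 -> lo=[21, 27] (size 2, max 27) hi=[42] (size 1, min 42) -> median=27
Step 4: insert 30 -> lo=[21, 27] (size 2, max 27) hi=[30, 42] (size 2, min 30) -> median=28.5
Step 5: insert 7 -> lo=[7, 21, 27] (size 3, max 27) hi=[30, 42] (size 2, min 30) -> median=27
Step 6: insert 46 -> lo=[7, 21, 27] (size 3, max 27) hi=[30, 42, 46] (size 3, min 30) -> median=28.5
Step 7: insert 15 -> lo=[7, 15, 21, 27] (size 4, max 27) hi=[30, 42, 46] (size 3, min 30) -> median=27
Step 8: insert 47 -> lo=[7, 15, 21, 27] (size 4, max 27) hi=[30, 42, 46, 47] (size 4, min 30) -> median=28.5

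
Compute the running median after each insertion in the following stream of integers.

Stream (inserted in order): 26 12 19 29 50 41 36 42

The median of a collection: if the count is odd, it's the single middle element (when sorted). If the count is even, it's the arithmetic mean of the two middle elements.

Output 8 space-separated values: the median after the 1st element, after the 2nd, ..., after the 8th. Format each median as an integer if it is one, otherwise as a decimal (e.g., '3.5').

Answer: 26 19 19 22.5 26 27.5 29 32.5

Derivation:
Step 1: insert 26 -> lo=[26] (size 1, max 26) hi=[] (size 0) -> median=26
Step 2: insert 12 -> lo=[12] (size 1, max 12) hi=[26] (size 1, min 26) -> median=19
Step 3: insert 19 -> lo=[12, 19] (size 2, max 19) hi=[26] (size 1, min 26) -> median=19
Step 4: insert 29 -> lo=[12, 19] (size 2, max 19) hi=[26, 29] (size 2, min 26) -> median=22.5
Step 5: insert 50 -> lo=[12, 19, 26] (size 3, max 26) hi=[29, 50] (size 2, min 29) -> median=26
Step 6: insert 41 -> lo=[12, 19, 26] (size 3, max 26) hi=[29, 41, 50] (size 3, min 29) -> median=27.5
Step 7: insert 36 -> lo=[12, 19, 26, 29] (size 4, max 29) hi=[36, 41, 50] (size 3, min 36) -> median=29
Step 8: insert 42 -> lo=[12, 19, 26, 29] (size 4, max 29) hi=[36, 41, 42, 50] (size 4, min 36) -> median=32.5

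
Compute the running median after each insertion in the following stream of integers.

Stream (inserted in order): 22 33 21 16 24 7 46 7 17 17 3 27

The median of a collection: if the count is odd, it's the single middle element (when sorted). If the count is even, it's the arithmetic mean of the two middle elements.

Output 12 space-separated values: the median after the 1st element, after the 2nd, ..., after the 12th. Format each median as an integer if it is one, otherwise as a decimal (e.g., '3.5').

Answer: 22 27.5 22 21.5 22 21.5 22 21.5 21 19 17 19

Derivation:
Step 1: insert 22 -> lo=[22] (size 1, max 22) hi=[] (size 0) -> median=22
Step 2: insert 33 -> lo=[22] (size 1, max 22) hi=[33] (size 1, min 33) -> median=27.5
Step 3: insert 21 -> lo=[21, 22] (size 2, max 22) hi=[33] (size 1, min 33) -> median=22
Step 4: insert 16 -> lo=[16, 21] (size 2, max 21) hi=[22, 33] (size 2, min 22) -> median=21.5
Step 5: insert 24 -> lo=[16, 21, 22] (size 3, max 22) hi=[24, 33] (size 2, min 24) -> median=22
Step 6: insert 7 -> lo=[7, 16, 21] (size 3, max 21) hi=[22, 24, 33] (size 3, min 22) -> median=21.5
Step 7: insert 46 -> lo=[7, 16, 21, 22] (size 4, max 22) hi=[24, 33, 46] (size 3, min 24) -> median=22
Step 8: insert 7 -> lo=[7, 7, 16, 21] (size 4, max 21) hi=[22, 24, 33, 46] (size 4, min 22) -> median=21.5
Step 9: insert 17 -> lo=[7, 7, 16, 17, 21] (size 5, max 21) hi=[22, 24, 33, 46] (size 4, min 22) -> median=21
Step 10: insert 17 -> lo=[7, 7, 16, 17, 17] (size 5, max 17) hi=[21, 22, 24, 33, 46] (size 5, min 21) -> median=19
Step 11: insert 3 -> lo=[3, 7, 7, 16, 17, 17] (size 6, max 17) hi=[21, 22, 24, 33, 46] (size 5, min 21) -> median=17
Step 12: insert 27 -> lo=[3, 7, 7, 16, 17, 17] (size 6, max 17) hi=[21, 22, 24, 27, 33, 46] (size 6, min 21) -> median=19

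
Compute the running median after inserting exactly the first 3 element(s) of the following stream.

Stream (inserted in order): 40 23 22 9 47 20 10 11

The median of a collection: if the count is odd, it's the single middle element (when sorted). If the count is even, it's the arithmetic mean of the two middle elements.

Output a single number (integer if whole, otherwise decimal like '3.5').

Step 1: insert 40 -> lo=[40] (size 1, max 40) hi=[] (size 0) -> median=40
Step 2: insert 23 -> lo=[23] (size 1, max 23) hi=[40] (size 1, min 40) -> median=31.5
Step 3: insert 22 -> lo=[22, 23] (size 2, max 23) hi=[40] (size 1, min 40) -> median=23

Answer: 23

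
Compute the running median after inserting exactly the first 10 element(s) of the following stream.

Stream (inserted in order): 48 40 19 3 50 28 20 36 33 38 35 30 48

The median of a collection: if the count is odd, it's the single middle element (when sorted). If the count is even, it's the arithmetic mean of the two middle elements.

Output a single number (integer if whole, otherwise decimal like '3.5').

Step 1: insert 48 -> lo=[48] (size 1, max 48) hi=[] (size 0) -> median=48
Step 2: insert 40 -> lo=[40] (size 1, max 40) hi=[48] (size 1, min 48) -> median=44
Step 3: insert 19 -> lo=[19, 40] (size 2, max 40) hi=[48] (size 1, min 48) -> median=40
Step 4: insert 3 -> lo=[3, 19] (size 2, max 19) hi=[40, 48] (size 2, min 40) -> median=29.5
Step 5: insert 50 -> lo=[3, 19, 40] (size 3, max 40) hi=[48, 50] (size 2, min 48) -> median=40
Step 6: insert 28 -> lo=[3, 19, 28] (size 3, max 28) hi=[40, 48, 50] (size 3, min 40) -> median=34
Step 7: insert 20 -> lo=[3, 19, 20, 28] (size 4, max 28) hi=[40, 48, 50] (size 3, min 40) -> median=28
Step 8: insert 36 -> lo=[3, 19, 20, 28] (size 4, max 28) hi=[36, 40, 48, 50] (size 4, min 36) -> median=32
Step 9: insert 33 -> lo=[3, 19, 20, 28, 33] (size 5, max 33) hi=[36, 40, 48, 50] (size 4, min 36) -> median=33
Step 10: insert 38 -> lo=[3, 19, 20, 28, 33] (size 5, max 33) hi=[36, 38, 40, 48, 50] (size 5, min 36) -> median=34.5

Answer: 34.5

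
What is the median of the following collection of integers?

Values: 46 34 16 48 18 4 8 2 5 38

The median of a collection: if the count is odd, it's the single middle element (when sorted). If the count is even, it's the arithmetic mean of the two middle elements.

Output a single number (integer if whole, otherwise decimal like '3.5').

Answer: 17

Derivation:
Step 1: insert 46 -> lo=[46] (size 1, max 46) hi=[] (size 0) -> median=46
Step 2: insert 34 -> lo=[34] (size 1, max 34) hi=[46] (size 1, min 46) -> median=40
Step 3: insert 16 -> lo=[16, 34] (size 2, max 34) hi=[46] (size 1, min 46) -> median=34
Step 4: insert 48 -> lo=[16, 34] (size 2, max 34) hi=[46, 48] (size 2, min 46) -> median=40
Step 5: insert 18 -> lo=[16, 18, 34] (size 3, max 34) hi=[46, 48] (size 2, min 46) -> median=34
Step 6: insert 4 -> lo=[4, 16, 18] (size 3, max 18) hi=[34, 46, 48] (size 3, min 34) -> median=26
Step 7: insert 8 -> lo=[4, 8, 16, 18] (size 4, max 18) hi=[34, 46, 48] (size 3, min 34) -> median=18
Step 8: insert 2 -> lo=[2, 4, 8, 16] (size 4, max 16) hi=[18, 34, 46, 48] (size 4, min 18) -> median=17
Step 9: insert 5 -> lo=[2, 4, 5, 8, 16] (size 5, max 16) hi=[18, 34, 46, 48] (size 4, min 18) -> median=16
Step 10: insert 38 -> lo=[2, 4, 5, 8, 16] (size 5, max 16) hi=[18, 34, 38, 46, 48] (size 5, min 18) -> median=17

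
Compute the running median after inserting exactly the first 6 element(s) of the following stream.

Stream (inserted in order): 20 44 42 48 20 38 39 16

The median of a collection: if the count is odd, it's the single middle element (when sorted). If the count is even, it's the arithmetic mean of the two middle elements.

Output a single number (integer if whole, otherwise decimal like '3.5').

Step 1: insert 20 -> lo=[20] (size 1, max 20) hi=[] (size 0) -> median=20
Step 2: insert 44 -> lo=[20] (size 1, max 20) hi=[44] (size 1, min 44) -> median=32
Step 3: insert 42 -> lo=[20, 42] (size 2, max 42) hi=[44] (size 1, min 44) -> median=42
Step 4: insert 48 -> lo=[20, 42] (size 2, max 42) hi=[44, 48] (size 2, min 44) -> median=43
Step 5: insert 20 -> lo=[20, 20, 42] (size 3, max 42) hi=[44, 48] (size 2, min 44) -> median=42
Step 6: insert 38 -> lo=[20, 20, 38] (size 3, max 38) hi=[42, 44, 48] (size 3, min 42) -> median=40

Answer: 40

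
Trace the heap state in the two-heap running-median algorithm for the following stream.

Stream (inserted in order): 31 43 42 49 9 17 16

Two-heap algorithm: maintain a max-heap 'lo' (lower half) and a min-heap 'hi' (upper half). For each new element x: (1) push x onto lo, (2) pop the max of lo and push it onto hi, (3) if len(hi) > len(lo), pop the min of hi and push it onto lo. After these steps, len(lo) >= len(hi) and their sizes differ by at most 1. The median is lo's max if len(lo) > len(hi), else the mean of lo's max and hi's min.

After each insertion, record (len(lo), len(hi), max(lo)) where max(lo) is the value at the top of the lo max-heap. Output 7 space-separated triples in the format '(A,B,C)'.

Answer: (1,0,31) (1,1,31) (2,1,42) (2,2,42) (3,2,42) (3,3,31) (4,3,31)

Derivation:
Step 1: insert 31 -> lo=[31] hi=[] -> (len(lo)=1, len(hi)=0, max(lo)=31)
Step 2: insert 43 -> lo=[31] hi=[43] -> (len(lo)=1, len(hi)=1, max(lo)=31)
Step 3: insert 42 -> lo=[31, 42] hi=[43] -> (len(lo)=2, len(hi)=1, max(lo)=42)
Step 4: insert 49 -> lo=[31, 42] hi=[43, 49] -> (len(lo)=2, len(hi)=2, max(lo)=42)
Step 5: insert 9 -> lo=[9, 31, 42] hi=[43, 49] -> (len(lo)=3, len(hi)=2, max(lo)=42)
Step 6: insert 17 -> lo=[9, 17, 31] hi=[42, 43, 49] -> (len(lo)=3, len(hi)=3, max(lo)=31)
Step 7: insert 16 -> lo=[9, 16, 17, 31] hi=[42, 43, 49] -> (len(lo)=4, len(hi)=3, max(lo)=31)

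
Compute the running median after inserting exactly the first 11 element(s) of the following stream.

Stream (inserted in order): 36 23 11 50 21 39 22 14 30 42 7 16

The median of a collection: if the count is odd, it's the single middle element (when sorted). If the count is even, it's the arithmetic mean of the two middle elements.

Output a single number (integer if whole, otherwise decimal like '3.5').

Answer: 23

Derivation:
Step 1: insert 36 -> lo=[36] (size 1, max 36) hi=[] (size 0) -> median=36
Step 2: insert 23 -> lo=[23] (size 1, max 23) hi=[36] (size 1, min 36) -> median=29.5
Step 3: insert 11 -> lo=[11, 23] (size 2, max 23) hi=[36] (size 1, min 36) -> median=23
Step 4: insert 50 -> lo=[11, 23] (size 2, max 23) hi=[36, 50] (size 2, min 36) -> median=29.5
Step 5: insert 21 -> lo=[11, 21, 23] (size 3, max 23) hi=[36, 50] (size 2, min 36) -> median=23
Step 6: insert 39 -> lo=[11, 21, 23] (size 3, max 23) hi=[36, 39, 50] (size 3, min 36) -> median=29.5
Step 7: insert 22 -> lo=[11, 21, 22, 23] (size 4, max 23) hi=[36, 39, 50] (size 3, min 36) -> median=23
Step 8: insert 14 -> lo=[11, 14, 21, 22] (size 4, max 22) hi=[23, 36, 39, 50] (size 4, min 23) -> median=22.5
Step 9: insert 30 -> lo=[11, 14, 21, 22, 23] (size 5, max 23) hi=[30, 36, 39, 50] (size 4, min 30) -> median=23
Step 10: insert 42 -> lo=[11, 14, 21, 22, 23] (size 5, max 23) hi=[30, 36, 39, 42, 50] (size 5, min 30) -> median=26.5
Step 11: insert 7 -> lo=[7, 11, 14, 21, 22, 23] (size 6, max 23) hi=[30, 36, 39, 42, 50] (size 5, min 30) -> median=23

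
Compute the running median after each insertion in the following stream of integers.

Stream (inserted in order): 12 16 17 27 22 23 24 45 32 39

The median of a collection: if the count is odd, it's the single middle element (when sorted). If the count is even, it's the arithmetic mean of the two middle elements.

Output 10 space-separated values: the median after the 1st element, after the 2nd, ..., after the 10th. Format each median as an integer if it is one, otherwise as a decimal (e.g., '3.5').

Step 1: insert 12 -> lo=[12] (size 1, max 12) hi=[] (size 0) -> median=12
Step 2: insert 16 -> lo=[12] (size 1, max 12) hi=[16] (size 1, min 16) -> median=14
Step 3: insert 17 -> lo=[12, 16] (size 2, max 16) hi=[17] (size 1, min 17) -> median=16
Step 4: insert 27 -> lo=[12, 16] (size 2, max 16) hi=[17, 27] (size 2, min 17) -> median=16.5
Step 5: insert 22 -> lo=[12, 16, 17] (size 3, max 17) hi=[22, 27] (size 2, min 22) -> median=17
Step 6: insert 23 -> lo=[12, 16, 17] (size 3, max 17) hi=[22, 23, 27] (size 3, min 22) -> median=19.5
Step 7: insert 24 -> lo=[12, 16, 17, 22] (size 4, max 22) hi=[23, 24, 27] (size 3, min 23) -> median=22
Step 8: insert 45 -> lo=[12, 16, 17, 22] (size 4, max 22) hi=[23, 24, 27, 45] (size 4, min 23) -> median=22.5
Step 9: insert 32 -> lo=[12, 16, 17, 22, 23] (size 5, max 23) hi=[24, 27, 32, 45] (size 4, min 24) -> median=23
Step 10: insert 39 -> lo=[12, 16, 17, 22, 23] (size 5, max 23) hi=[24, 27, 32, 39, 45] (size 5, min 24) -> median=23.5

Answer: 12 14 16 16.5 17 19.5 22 22.5 23 23.5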